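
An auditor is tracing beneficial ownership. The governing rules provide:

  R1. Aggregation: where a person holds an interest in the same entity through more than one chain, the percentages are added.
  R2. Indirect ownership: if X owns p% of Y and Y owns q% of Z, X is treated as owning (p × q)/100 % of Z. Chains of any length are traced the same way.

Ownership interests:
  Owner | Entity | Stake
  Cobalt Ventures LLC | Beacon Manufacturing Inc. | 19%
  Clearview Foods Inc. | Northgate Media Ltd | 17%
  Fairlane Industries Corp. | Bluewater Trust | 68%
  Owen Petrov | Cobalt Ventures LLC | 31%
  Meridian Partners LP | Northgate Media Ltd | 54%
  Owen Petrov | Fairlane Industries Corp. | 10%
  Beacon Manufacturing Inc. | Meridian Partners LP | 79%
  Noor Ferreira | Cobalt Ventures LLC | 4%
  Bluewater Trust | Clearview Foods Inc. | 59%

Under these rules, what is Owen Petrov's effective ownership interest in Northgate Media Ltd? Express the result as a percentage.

3.194714%

Chain via Fairlane Industries Corp. → Bluewater Trust → Clearview Foods Inc. (R2): 10% × 68% × 59% × 17% = 0.68204% of Northgate Media Ltd.
Chain via Cobalt Ventures LLC → Beacon Manufacturing Inc. → Meridian Partners LP (R2): 31% × 19% × 79% × 54% = 2.512674% of Northgate Media Ltd.
Aggregating (R1): 0.68204% + 2.512674% = 3.194714%.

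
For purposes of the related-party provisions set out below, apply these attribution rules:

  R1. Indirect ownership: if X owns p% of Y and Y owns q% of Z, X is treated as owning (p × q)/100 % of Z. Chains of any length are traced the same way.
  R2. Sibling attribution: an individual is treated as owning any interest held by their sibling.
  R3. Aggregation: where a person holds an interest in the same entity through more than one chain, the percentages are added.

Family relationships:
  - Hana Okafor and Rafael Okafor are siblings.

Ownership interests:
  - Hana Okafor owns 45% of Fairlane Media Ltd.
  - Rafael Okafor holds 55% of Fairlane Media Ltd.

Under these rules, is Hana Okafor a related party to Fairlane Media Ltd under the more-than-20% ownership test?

By sibling attribution (R2), Hana Okafor is treated as also owning Rafael Okafor's interest in Fairlane Media Ltd, giving 45% + 55% = 100%.
Direct interest in Fairlane Media Ltd: 100%.
100% exceeds the 20% threshold, so Hana is a related party to Fairlane Media Ltd.

Yes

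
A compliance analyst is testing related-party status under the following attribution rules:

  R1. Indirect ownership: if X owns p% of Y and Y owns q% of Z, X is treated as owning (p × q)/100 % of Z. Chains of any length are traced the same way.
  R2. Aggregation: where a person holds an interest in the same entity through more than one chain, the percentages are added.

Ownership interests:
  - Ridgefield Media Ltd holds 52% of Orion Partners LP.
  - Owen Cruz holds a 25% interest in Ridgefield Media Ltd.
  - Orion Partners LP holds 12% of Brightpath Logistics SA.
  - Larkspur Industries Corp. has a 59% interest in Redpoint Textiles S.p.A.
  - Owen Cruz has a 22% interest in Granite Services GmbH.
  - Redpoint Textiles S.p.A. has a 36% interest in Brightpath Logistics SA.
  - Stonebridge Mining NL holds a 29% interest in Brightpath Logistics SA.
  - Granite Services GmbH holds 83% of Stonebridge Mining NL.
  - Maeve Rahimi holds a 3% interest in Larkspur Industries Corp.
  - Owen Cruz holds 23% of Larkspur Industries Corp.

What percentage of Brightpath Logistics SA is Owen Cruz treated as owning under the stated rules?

Chain via Granite Services GmbH → Stonebridge Mining NL (R1): 22% × 83% × 29% = 5.2954% of Brightpath Logistics SA.
Chain via Ridgefield Media Ltd → Orion Partners LP (R1): 25% × 52% × 12% = 1.56% of Brightpath Logistics SA.
Chain via Larkspur Industries Corp. → Redpoint Textiles S.p.A. (R1): 23% × 59% × 36% = 4.8852% of Brightpath Logistics SA.
Aggregating (R2): 5.2954% + 1.56% + 4.8852% = 11.7406%.

11.7406%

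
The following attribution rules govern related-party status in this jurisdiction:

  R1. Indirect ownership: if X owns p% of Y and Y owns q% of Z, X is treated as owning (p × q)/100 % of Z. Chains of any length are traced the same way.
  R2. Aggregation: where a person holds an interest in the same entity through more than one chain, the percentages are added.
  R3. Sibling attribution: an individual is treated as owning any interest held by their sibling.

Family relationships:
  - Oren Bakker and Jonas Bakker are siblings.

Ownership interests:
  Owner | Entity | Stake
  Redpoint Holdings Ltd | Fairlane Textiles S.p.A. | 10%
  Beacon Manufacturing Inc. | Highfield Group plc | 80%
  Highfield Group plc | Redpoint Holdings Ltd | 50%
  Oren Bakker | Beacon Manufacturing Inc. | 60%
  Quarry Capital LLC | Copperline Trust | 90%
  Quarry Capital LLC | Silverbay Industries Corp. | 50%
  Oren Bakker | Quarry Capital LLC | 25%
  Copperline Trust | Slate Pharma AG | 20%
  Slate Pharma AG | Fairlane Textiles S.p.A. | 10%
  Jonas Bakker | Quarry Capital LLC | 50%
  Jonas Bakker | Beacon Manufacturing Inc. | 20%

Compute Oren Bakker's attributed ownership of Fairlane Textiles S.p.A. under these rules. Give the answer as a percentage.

4.55%

By sibling attribution (R3), Oren Bakker is treated as also owning Jonas Bakker's interest in Quarry Capital LLC, giving 25% + 50% = 75%.
By sibling attribution (R3), Oren Bakker is treated as also owning Jonas Bakker's interest in Beacon Manufacturing Inc, giving 60% + 20% = 80%.
Chain via Quarry Capital LLC → Copperline Trust → Slate Pharma AG (R1): 75% × 90% × 20% × 10% = 1.35% of Fairlane Textiles S.p.A.
Chain via Beacon Manufacturing Inc. → Highfield Group plc → Redpoint Holdings Ltd (R1): 80% × 80% × 50% × 10% = 3.2% of Fairlane Textiles S.p.A.
Aggregating (R2): 1.35% + 3.2% = 4.55%.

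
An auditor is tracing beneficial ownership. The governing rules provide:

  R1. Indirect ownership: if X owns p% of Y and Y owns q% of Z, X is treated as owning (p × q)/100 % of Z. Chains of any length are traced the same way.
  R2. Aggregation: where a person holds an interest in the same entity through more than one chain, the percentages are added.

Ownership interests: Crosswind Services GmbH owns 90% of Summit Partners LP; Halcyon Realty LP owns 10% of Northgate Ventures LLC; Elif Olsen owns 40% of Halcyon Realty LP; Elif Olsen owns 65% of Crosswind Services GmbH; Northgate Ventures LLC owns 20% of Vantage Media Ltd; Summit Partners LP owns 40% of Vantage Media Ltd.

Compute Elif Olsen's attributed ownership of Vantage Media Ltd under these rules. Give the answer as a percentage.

24.2%

Chain via Crosswind Services GmbH → Summit Partners LP (R1): 65% × 90% × 40% = 23.4% of Vantage Media Ltd.
Chain via Halcyon Realty LP → Northgate Ventures LLC (R1): 40% × 10% × 20% = 0.8% of Vantage Media Ltd.
Aggregating (R2): 23.4% + 0.8% = 24.2%.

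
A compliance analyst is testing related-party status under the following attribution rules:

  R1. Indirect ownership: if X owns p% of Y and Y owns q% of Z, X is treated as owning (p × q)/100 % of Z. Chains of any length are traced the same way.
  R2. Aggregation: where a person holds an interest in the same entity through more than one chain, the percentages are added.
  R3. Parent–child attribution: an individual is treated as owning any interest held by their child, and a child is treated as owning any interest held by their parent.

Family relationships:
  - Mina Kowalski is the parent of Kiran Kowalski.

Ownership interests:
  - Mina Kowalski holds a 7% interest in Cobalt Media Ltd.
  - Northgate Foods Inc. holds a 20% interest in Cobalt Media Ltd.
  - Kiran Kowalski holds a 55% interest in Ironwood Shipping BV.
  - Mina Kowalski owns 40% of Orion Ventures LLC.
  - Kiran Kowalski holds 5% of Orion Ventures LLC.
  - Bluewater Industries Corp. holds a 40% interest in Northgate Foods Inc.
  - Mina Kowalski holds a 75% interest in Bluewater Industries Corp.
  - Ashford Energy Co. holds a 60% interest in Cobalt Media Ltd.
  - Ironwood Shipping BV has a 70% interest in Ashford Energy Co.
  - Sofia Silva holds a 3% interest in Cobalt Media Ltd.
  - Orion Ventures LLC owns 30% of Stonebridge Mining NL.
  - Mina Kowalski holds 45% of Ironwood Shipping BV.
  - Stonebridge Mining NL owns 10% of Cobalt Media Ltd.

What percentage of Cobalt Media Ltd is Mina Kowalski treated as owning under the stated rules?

By parent–child attribution (R3), Mina Kowalski is treated as also owning Kiran Kowalski's interest in Orion Ventures LLC, giving 40% + 5% = 45%.
By parent–child attribution (R3), Mina Kowalski is treated as also owning Kiran Kowalski's interest in Ironwood Shipping BV, giving 45% + 55% = 100%.
Chain via Orion Ventures LLC → Stonebridge Mining NL (R1): 45% × 30% × 10% = 1.35% of Cobalt Media Ltd.
Chain via Ironwood Shipping BV → Ashford Energy Co. (R1): 100% × 70% × 60% = 42% of Cobalt Media Ltd.
Chain via Bluewater Industries Corp. → Northgate Foods Inc. (R1): 75% × 40% × 20% = 6% of Cobalt Media Ltd.
Direct interest in Cobalt Media Ltd: 7%.
Aggregating (R2): 1.35% + 42% + 6% + 7% = 56.35%.

56.35%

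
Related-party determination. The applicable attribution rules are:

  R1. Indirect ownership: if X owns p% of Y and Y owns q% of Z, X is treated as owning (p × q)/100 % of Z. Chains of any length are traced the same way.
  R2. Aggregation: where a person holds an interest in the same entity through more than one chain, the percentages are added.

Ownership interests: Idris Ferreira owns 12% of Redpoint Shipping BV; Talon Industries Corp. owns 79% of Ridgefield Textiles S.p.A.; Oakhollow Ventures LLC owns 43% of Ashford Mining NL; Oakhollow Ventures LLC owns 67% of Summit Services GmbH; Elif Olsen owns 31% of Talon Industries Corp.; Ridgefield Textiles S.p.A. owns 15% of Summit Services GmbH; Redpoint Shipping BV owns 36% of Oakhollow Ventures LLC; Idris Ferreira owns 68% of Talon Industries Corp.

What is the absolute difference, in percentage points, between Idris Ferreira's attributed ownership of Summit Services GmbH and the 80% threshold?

69.0476

Chain via Talon Industries Corp. → Ridgefield Textiles S.p.A. (R1): 68% × 79% × 15% = 8.058% of Summit Services GmbH.
Chain via Redpoint Shipping BV → Oakhollow Ventures LLC (R1): 12% × 36% × 67% = 2.8944% of Summit Services GmbH.
Aggregating (R2): 8.058% + 2.8944% = 10.9524%.
10.9524% falls short of the 80% threshold by 69.0476 percentage points.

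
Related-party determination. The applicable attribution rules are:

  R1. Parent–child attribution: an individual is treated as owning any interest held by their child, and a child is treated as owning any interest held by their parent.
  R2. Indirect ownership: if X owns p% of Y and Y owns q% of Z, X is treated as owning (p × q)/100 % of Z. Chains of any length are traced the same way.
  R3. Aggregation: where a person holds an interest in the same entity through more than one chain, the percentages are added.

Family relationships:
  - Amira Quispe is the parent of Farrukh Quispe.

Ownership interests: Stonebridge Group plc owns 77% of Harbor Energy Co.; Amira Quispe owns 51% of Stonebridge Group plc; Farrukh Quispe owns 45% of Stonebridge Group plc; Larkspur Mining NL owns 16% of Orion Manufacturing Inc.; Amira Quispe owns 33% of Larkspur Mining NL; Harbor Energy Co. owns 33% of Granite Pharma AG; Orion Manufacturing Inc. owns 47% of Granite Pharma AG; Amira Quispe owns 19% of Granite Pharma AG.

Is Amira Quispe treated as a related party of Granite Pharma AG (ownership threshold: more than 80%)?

No

By parent–child attribution (R1), Amira Quispe is treated as also owning Farrukh Quispe's interest in Stonebridge Group plc, giving 51% + 45% = 96%.
Chain via Stonebridge Group plc → Harbor Energy Co. (R2): 96% × 77% × 33% = 24.3936% of Granite Pharma AG.
Chain via Larkspur Mining NL → Orion Manufacturing Inc. (R2): 33% × 16% × 47% = 2.4816% of Granite Pharma AG.
Direct interest in Granite Pharma AG: 19%.
Aggregating (R3): 24.3936% + 2.4816% + 19% = 45.8752%.
45.8752% does not exceed the 80% threshold, so Amira is not a related party to Granite Pharma AG.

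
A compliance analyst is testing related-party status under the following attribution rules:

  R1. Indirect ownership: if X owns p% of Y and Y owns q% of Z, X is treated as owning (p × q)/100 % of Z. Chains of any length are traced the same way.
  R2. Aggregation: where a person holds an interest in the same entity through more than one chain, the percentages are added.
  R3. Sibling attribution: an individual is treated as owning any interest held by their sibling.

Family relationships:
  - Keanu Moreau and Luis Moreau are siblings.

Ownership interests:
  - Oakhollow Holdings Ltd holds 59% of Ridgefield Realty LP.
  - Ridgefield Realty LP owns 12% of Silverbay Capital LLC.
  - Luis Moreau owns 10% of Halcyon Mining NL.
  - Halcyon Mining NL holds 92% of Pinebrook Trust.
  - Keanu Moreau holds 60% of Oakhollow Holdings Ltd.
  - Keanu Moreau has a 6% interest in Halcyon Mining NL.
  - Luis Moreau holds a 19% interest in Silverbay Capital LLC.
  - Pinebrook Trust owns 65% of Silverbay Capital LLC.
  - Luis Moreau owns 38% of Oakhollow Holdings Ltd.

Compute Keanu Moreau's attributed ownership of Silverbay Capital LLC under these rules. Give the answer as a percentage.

35.5064%

By sibling attribution (R3), Keanu Moreau is treated as also owning Luis Moreau's interest in Oakhollow Holdings Ltd, giving 60% + 38% = 98%.
By sibling attribution (R3), Keanu Moreau is treated as also owning Luis Moreau's interest in Halcyon Mining NL, giving 6% + 10% = 16%.
By sibling attribution (R3), Keanu Moreau is treated as owning Luis Moreau's 19% interest in Silverbay Capital LLC.
Chain via Oakhollow Holdings Ltd → Ridgefield Realty LP (R1): 98% × 59% × 12% = 6.9384% of Silverbay Capital LLC.
Chain via Halcyon Mining NL → Pinebrook Trust (R1): 16% × 92% × 65% = 9.568% of Silverbay Capital LLC.
Direct interest in Silverbay Capital LLC: 19%.
Aggregating (R2): 6.9384% + 9.568% + 19% = 35.5064%.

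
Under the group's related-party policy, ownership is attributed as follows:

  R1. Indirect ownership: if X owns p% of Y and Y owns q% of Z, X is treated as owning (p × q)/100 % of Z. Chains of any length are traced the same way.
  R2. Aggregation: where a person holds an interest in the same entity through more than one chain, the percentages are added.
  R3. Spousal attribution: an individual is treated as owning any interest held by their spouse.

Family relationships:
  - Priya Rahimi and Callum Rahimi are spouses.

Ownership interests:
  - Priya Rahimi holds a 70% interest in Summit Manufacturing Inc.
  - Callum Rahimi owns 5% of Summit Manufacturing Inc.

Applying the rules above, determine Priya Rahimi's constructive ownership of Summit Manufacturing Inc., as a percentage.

75%

By spousal attribution (R3), Priya Rahimi is treated as also owning Callum Rahimi's interest in Summit Manufacturing Inc, giving 70% + 5% = 75%.
Direct interest in Summit Manufacturing Inc: 75%.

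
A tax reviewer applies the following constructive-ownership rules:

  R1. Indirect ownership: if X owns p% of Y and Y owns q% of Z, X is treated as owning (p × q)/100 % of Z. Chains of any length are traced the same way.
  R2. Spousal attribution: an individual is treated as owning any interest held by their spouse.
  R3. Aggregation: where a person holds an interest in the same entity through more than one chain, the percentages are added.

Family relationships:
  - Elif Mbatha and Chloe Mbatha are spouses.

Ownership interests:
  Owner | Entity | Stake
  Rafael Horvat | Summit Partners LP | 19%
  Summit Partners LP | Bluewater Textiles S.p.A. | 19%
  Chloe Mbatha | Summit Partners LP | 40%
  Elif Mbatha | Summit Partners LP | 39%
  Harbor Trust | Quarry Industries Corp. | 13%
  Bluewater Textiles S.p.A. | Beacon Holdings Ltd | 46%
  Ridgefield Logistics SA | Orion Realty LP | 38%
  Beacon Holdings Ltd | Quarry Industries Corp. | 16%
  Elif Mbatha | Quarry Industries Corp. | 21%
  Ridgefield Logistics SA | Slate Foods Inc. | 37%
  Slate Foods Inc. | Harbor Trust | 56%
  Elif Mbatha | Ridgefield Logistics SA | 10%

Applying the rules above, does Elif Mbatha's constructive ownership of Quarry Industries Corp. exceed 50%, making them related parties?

No

By spousal attribution (R2), Elif Mbatha is treated as also owning Chloe Mbatha's interest in Summit Partners LP, giving 39% + 40% = 79%.
Chain via Summit Partners LP → Bluewater Textiles S.p.A. → Beacon Holdings Ltd (R1): 79% × 19% × 46% × 16% = 1.104736% of Quarry Industries Corp.
Chain via Ridgefield Logistics SA → Slate Foods Inc. → Harbor Trust (R1): 10% × 37% × 56% × 13% = 0.26936% of Quarry Industries Corp.
Direct interest in Quarry Industries Corp: 21%.
Aggregating (R3): 1.104736% + 0.26936% + 21% = 22.374096%.
22.374096% does not exceed the 50% threshold, so Elif is not a related party to Quarry Industries Corp.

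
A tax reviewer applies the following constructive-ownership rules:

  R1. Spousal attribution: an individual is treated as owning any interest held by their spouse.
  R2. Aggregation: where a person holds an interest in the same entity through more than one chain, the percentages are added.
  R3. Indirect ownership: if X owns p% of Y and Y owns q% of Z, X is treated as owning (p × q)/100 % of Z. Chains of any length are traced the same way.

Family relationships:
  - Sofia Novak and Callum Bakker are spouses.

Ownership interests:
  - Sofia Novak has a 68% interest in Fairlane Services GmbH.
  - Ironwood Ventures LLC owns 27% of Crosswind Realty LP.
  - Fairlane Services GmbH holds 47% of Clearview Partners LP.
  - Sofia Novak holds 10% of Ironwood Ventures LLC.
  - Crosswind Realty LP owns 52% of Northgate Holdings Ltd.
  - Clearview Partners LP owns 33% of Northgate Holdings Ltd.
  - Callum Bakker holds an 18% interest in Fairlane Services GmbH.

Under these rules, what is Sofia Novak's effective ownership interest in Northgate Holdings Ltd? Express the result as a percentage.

14.7426%

By spousal attribution (R1), Sofia Novak is treated as also owning Callum Bakker's interest in Fairlane Services GmbH, giving 68% + 18% = 86%.
Chain via Fairlane Services GmbH → Clearview Partners LP (R3): 86% × 47% × 33% = 13.3386% of Northgate Holdings Ltd.
Chain via Ironwood Ventures LLC → Crosswind Realty LP (R3): 10% × 27% × 52% = 1.404% of Northgate Holdings Ltd.
Aggregating (R2): 13.3386% + 1.404% = 14.7426%.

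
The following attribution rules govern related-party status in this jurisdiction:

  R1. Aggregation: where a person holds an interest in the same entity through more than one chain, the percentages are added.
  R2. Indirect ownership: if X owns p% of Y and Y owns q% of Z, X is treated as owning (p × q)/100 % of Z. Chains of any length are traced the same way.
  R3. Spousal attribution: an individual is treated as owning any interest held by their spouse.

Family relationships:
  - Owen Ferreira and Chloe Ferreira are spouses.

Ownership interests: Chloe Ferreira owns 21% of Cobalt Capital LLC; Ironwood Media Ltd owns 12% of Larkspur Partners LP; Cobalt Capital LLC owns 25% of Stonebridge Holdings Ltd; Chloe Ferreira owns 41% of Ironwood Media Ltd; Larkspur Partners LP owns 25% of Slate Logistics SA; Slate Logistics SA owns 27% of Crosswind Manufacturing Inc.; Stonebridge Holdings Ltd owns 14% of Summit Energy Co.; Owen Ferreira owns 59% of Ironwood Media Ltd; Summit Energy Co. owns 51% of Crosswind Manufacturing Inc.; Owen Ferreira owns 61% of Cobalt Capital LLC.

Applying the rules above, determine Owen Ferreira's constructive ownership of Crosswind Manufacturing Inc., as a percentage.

2.2737%

By spousal attribution (R3), Owen Ferreira is treated as also owning Chloe Ferreira's interest in Cobalt Capital LLC, giving 61% + 21% = 82%.
By spousal attribution (R3), Owen Ferreira is treated as also owning Chloe Ferreira's interest in Ironwood Media Ltd, giving 59% + 41% = 100%.
Chain via Cobalt Capital LLC → Stonebridge Holdings Ltd → Summit Energy Co. (R2): 82% × 25% × 14% × 51% = 1.4637% of Crosswind Manufacturing Inc.
Chain via Ironwood Media Ltd → Larkspur Partners LP → Slate Logistics SA (R2): 100% × 12% × 25% × 27% = 0.81% of Crosswind Manufacturing Inc.
Aggregating (R1): 1.4637% + 0.81% = 2.2737%.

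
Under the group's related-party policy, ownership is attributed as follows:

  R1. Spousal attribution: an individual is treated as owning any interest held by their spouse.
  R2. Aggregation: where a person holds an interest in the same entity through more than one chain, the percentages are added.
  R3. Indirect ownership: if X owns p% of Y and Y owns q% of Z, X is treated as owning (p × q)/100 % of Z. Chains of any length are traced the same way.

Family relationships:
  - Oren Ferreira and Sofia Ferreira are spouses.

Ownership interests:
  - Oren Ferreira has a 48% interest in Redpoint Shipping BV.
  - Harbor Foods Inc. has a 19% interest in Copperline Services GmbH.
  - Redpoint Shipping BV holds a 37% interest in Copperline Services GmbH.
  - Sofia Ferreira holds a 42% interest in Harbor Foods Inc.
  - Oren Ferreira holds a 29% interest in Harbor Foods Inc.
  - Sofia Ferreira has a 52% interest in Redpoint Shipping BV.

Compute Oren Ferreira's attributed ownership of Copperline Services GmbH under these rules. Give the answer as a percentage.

By spousal attribution (R1), Oren Ferreira is treated as also owning Sofia Ferreira's interest in Redpoint Shipping BV, giving 48% + 52% = 100%.
By spousal attribution (R1), Oren Ferreira is treated as also owning Sofia Ferreira's interest in Harbor Foods Inc, giving 29% + 42% = 71%.
Chain via Redpoint Shipping BV (R3): 100% × 37% = 37% of Copperline Services GmbH.
Chain via Harbor Foods Inc. (R3): 71% × 19% = 13.49% of Copperline Services GmbH.
Aggregating (R2): 37% + 13.49% = 50.49%.

50.49%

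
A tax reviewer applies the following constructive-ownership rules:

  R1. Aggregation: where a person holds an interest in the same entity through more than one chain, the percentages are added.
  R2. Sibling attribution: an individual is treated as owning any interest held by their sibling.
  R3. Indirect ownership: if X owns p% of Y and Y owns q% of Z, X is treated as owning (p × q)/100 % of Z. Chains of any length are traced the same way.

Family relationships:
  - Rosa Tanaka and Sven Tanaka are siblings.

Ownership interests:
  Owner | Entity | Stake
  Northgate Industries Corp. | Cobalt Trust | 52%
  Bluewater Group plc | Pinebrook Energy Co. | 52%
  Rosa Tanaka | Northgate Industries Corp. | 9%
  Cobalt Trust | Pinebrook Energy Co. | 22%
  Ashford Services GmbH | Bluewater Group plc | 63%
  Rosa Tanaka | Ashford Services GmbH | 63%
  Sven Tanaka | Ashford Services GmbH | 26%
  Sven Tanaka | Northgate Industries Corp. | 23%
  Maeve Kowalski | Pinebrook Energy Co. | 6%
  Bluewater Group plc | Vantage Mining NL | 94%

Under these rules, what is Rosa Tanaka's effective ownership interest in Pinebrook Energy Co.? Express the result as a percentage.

32.8172%

By sibling attribution (R2), Rosa Tanaka is treated as also owning Sven Tanaka's interest in Northgate Industries Corp, giving 9% + 23% = 32%.
By sibling attribution (R2), Rosa Tanaka is treated as also owning Sven Tanaka's interest in Ashford Services GmbH, giving 63% + 26% = 89%.
Chain via Northgate Industries Corp. → Cobalt Trust (R3): 32% × 52% × 22% = 3.6608% of Pinebrook Energy Co.
Chain via Ashford Services GmbH → Bluewater Group plc (R3): 89% × 63% × 52% = 29.1564% of Pinebrook Energy Co.
Aggregating (R1): 3.6608% + 29.1564% = 32.8172%.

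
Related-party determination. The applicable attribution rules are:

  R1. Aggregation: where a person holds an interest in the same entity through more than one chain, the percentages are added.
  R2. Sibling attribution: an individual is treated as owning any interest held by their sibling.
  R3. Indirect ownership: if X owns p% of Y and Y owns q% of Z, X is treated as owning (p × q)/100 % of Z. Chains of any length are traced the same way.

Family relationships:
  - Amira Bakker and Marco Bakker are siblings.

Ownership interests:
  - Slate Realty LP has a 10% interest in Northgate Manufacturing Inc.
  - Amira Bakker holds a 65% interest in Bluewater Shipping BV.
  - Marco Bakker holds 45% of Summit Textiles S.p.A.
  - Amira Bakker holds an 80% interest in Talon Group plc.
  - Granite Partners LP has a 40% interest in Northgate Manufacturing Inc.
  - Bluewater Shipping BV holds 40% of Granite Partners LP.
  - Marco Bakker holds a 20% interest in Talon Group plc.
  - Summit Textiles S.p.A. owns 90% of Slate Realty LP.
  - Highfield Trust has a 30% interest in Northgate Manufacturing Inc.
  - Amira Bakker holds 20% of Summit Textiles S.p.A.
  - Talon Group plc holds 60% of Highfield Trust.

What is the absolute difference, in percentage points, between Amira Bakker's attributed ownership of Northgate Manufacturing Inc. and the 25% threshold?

9.25

By sibling attribution (R2), Amira Bakker is treated as also owning Marco Bakker's interest in Talon Group plc, giving 80% + 20% = 100%.
By sibling attribution (R2), Amira Bakker is treated as also owning Marco Bakker's interest in Summit Textiles S.p.A, giving 20% + 45% = 65%.
Chain via Talon Group plc → Highfield Trust (R3): 100% × 60% × 30% = 18% of Northgate Manufacturing Inc.
Chain via Bluewater Shipping BV → Granite Partners LP (R3): 65% × 40% × 40% = 10.4% of Northgate Manufacturing Inc.
Chain via Summit Textiles S.p.A. → Slate Realty LP (R3): 65% × 90% × 10% = 5.85% of Northgate Manufacturing Inc.
Aggregating (R1): 18% + 10.4% + 5.85% = 34.25%.
34.25% exceeds the 25% threshold by 9.25 percentage points.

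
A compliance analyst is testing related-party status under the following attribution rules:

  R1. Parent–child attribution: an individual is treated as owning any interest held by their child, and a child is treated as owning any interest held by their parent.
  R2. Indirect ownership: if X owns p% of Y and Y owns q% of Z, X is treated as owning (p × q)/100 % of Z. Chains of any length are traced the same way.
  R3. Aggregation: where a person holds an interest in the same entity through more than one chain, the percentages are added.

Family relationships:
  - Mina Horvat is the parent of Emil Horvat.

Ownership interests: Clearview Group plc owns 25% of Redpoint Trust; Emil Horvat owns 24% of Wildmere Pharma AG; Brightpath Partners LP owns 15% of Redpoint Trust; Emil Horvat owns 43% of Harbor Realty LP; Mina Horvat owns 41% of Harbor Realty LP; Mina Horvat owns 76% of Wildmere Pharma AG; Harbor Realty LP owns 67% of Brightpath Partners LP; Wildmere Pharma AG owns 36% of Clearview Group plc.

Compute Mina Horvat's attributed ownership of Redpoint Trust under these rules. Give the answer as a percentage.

By parent–child attribution (R1), Mina Horvat is treated as also owning Emil Horvat's interest in Harbor Realty LP, giving 41% + 43% = 84%.
By parent–child attribution (R1), Mina Horvat is treated as also owning Emil Horvat's interest in Wildmere Pharma AG, giving 76% + 24% = 100%.
Chain via Harbor Realty LP → Brightpath Partners LP (R2): 84% × 67% × 15% = 8.442% of Redpoint Trust.
Chain via Wildmere Pharma AG → Clearview Group plc (R2): 100% × 36% × 25% = 9% of Redpoint Trust.
Aggregating (R3): 8.442% + 9% = 17.442%.

17.442%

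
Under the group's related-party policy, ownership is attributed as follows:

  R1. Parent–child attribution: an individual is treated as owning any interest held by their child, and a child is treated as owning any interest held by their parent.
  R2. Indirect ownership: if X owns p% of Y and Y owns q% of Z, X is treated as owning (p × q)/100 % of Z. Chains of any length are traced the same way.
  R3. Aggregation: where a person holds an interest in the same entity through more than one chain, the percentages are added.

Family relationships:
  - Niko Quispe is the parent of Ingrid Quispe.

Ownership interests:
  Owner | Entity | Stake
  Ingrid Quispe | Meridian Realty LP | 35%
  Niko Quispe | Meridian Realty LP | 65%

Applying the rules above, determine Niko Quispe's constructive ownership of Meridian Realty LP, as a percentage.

By parent–child attribution (R1), Niko Quispe is treated as also owning Ingrid Quispe's interest in Meridian Realty LP, giving 65% + 35% = 100%.
Direct interest in Meridian Realty LP: 100%.

100%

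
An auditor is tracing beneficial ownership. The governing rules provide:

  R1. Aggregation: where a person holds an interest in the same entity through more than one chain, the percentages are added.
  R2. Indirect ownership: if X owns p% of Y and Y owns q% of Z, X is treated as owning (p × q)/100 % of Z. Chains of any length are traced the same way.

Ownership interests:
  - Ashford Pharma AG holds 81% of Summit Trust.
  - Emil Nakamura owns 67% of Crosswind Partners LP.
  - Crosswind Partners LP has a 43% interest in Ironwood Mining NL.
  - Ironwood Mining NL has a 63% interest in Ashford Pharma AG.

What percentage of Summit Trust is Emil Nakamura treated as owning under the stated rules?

14.701743%

Chain via Crosswind Partners LP → Ironwood Mining NL → Ashford Pharma AG (R2): 67% × 43% × 63% × 81% = 14.701743% of Summit Trust.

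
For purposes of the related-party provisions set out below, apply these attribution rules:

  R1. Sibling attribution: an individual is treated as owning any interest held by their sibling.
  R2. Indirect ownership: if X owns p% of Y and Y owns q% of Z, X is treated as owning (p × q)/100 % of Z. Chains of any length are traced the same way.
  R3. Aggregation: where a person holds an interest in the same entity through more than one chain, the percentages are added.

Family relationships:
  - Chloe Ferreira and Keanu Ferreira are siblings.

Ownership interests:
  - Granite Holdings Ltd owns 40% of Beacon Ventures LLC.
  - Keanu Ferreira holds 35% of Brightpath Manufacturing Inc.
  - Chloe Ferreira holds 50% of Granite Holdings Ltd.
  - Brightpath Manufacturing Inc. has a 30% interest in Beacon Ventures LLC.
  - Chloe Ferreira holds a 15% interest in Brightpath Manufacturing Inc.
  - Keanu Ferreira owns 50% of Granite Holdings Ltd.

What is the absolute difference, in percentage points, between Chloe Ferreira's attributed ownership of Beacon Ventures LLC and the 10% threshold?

By sibling attribution (R1), Chloe Ferreira is treated as also owning Keanu Ferreira's interest in Granite Holdings Ltd, giving 50% + 50% = 100%.
By sibling attribution (R1), Chloe Ferreira is treated as also owning Keanu Ferreira's interest in Brightpath Manufacturing Inc, giving 15% + 35% = 50%.
Chain via Granite Holdings Ltd (R2): 100% × 40% = 40% of Beacon Ventures LLC.
Chain via Brightpath Manufacturing Inc. (R2): 50% × 30% = 15% of Beacon Ventures LLC.
Aggregating (R3): 40% + 15% = 55%.
55% exceeds the 10% threshold by 45 percentage points.

45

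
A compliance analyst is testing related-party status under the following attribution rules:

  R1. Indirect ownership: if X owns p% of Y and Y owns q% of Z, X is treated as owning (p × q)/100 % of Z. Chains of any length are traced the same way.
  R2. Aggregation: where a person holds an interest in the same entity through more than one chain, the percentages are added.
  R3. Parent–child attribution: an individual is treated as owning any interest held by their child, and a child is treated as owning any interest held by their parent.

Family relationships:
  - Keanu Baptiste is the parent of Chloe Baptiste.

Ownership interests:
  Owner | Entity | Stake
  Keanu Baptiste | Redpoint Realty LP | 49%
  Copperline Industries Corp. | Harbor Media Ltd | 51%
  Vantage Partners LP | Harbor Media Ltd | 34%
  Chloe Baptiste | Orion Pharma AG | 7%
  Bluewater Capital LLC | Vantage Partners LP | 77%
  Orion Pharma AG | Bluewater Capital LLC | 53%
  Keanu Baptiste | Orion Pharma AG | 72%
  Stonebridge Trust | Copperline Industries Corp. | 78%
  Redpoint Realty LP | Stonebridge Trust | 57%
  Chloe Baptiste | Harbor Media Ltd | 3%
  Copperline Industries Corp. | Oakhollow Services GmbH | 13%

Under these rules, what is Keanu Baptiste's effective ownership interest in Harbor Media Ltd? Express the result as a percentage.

25.07212%

By parent–child attribution (R3), Keanu Baptiste is treated as also owning Chloe Baptiste's interest in Orion Pharma AG, giving 72% + 7% = 79%.
By parent–child attribution (R3), Keanu Baptiste is treated as owning Chloe Baptiste's 3% interest in Harbor Media Ltd.
Chain via Redpoint Realty LP → Stonebridge Trust → Copperline Industries Corp. (R1): 49% × 57% × 78% × 51% = 11.110554% of Harbor Media Ltd.
Chain via Orion Pharma AG → Bluewater Capital LLC → Vantage Partners LP (R1): 79% × 53% × 77% × 34% = 10.961566% of Harbor Media Ltd.
Direct interest in Harbor Media Ltd: 3%.
Aggregating (R2): 11.110554% + 10.961566% + 3% = 25.07212%.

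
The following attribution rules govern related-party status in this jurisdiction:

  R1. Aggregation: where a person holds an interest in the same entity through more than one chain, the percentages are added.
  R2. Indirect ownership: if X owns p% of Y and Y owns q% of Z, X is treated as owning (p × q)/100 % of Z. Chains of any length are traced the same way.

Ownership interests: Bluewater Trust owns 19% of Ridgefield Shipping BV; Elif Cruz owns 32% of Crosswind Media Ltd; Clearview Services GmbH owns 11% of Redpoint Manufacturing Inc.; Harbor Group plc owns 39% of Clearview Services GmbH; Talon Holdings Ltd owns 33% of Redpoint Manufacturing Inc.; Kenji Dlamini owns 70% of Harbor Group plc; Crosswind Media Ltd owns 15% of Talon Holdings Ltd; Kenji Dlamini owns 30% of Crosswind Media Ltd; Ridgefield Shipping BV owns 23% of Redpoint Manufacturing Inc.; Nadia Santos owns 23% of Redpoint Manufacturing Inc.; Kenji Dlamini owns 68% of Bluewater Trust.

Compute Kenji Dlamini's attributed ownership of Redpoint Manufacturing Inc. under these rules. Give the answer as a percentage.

Chain via Harbor Group plc → Clearview Services GmbH (R2): 70% × 39% × 11% = 3.003% of Redpoint Manufacturing Inc.
Chain via Crosswind Media Ltd → Talon Holdings Ltd (R2): 30% × 15% × 33% = 1.485% of Redpoint Manufacturing Inc.
Chain via Bluewater Trust → Ridgefield Shipping BV (R2): 68% × 19% × 23% = 2.9716% of Redpoint Manufacturing Inc.
Aggregating (R1): 3.003% + 1.485% + 2.9716% = 7.4596%.

7.4596%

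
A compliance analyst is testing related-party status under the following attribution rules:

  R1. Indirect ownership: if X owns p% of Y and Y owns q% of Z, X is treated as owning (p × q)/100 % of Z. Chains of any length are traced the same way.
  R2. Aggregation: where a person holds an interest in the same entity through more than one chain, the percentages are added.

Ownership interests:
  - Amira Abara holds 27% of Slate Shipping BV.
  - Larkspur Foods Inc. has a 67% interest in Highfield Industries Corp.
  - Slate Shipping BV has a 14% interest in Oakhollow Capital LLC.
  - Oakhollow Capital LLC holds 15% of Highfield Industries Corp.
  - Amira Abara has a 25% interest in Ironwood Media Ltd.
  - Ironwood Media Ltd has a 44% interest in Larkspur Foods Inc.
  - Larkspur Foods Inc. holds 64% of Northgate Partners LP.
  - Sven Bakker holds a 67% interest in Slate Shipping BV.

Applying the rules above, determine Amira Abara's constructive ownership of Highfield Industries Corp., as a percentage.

Chain via Ironwood Media Ltd → Larkspur Foods Inc. (R1): 25% × 44% × 67% = 7.37% of Highfield Industries Corp.
Chain via Slate Shipping BV → Oakhollow Capital LLC (R1): 27% × 14% × 15% = 0.567% of Highfield Industries Corp.
Aggregating (R2): 7.37% + 0.567% = 7.937%.

7.937%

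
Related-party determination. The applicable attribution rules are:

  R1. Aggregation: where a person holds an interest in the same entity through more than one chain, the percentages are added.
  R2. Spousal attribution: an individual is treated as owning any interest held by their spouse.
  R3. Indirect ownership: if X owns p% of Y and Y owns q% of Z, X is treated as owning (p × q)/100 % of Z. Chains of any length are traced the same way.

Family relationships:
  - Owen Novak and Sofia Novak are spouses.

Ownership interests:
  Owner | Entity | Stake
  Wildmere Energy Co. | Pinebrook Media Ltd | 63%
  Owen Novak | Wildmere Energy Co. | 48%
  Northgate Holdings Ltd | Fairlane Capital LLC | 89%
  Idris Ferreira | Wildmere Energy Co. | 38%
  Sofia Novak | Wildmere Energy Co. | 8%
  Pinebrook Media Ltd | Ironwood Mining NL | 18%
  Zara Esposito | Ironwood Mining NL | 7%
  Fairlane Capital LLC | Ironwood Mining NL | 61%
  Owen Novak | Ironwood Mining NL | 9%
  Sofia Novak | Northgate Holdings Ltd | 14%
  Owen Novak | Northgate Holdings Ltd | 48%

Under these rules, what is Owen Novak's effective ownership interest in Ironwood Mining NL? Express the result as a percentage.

By spousal attribution (R2), Owen Novak is treated as also owning Sofia Novak's interest in Northgate Holdings Ltd, giving 48% + 14% = 62%.
By spousal attribution (R2), Owen Novak is treated as also owning Sofia Novak's interest in Wildmere Energy Co, giving 48% + 8% = 56%.
Chain via Northgate Holdings Ltd → Fairlane Capital LLC (R3): 62% × 89% × 61% = 33.6598% of Ironwood Mining NL.
Chain via Wildmere Energy Co. → Pinebrook Media Ltd (R3): 56% × 63% × 18% = 6.3504% of Ironwood Mining NL.
Direct interest in Ironwood Mining NL: 9%.
Aggregating (R1): 33.6598% + 6.3504% + 9% = 49.0102%.

49.0102%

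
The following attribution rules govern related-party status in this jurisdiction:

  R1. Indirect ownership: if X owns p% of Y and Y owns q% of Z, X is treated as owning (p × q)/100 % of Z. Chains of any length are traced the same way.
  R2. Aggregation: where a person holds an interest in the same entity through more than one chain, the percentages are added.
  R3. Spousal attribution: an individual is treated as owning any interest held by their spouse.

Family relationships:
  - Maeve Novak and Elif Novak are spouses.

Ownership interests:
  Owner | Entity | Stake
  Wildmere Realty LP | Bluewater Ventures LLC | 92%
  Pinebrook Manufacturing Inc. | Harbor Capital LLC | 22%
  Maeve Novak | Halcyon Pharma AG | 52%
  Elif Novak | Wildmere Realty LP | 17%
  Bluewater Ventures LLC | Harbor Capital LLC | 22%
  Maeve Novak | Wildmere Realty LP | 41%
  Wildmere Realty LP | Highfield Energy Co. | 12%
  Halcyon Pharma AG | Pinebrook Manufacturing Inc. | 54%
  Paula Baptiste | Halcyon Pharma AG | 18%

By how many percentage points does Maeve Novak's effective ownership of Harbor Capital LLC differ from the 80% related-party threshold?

62.0832

By spousal attribution (R3), Maeve Novak is treated as also owning Elif Novak's interest in Wildmere Realty LP, giving 41% + 17% = 58%.
Chain via Halcyon Pharma AG → Pinebrook Manufacturing Inc. (R1): 52% × 54% × 22% = 6.1776% of Harbor Capital LLC.
Chain via Wildmere Realty LP → Bluewater Ventures LLC (R1): 58% × 92% × 22% = 11.7392% of Harbor Capital LLC.
Aggregating (R2): 6.1776% + 11.7392% = 17.9168%.
17.9168% falls short of the 80% threshold by 62.0832 percentage points.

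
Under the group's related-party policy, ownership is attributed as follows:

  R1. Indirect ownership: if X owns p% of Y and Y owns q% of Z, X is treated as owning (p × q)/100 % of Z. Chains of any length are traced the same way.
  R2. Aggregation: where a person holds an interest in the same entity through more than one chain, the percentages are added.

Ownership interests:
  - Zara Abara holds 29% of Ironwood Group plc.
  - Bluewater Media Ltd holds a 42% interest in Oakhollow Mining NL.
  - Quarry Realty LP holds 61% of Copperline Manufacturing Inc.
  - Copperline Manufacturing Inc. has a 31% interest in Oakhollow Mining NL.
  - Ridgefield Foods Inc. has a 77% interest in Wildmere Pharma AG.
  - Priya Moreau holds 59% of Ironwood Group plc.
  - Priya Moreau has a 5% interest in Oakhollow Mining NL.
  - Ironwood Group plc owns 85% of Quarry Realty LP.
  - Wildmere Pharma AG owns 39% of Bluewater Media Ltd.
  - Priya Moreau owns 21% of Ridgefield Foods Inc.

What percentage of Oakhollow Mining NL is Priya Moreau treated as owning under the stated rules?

17.132011%

Chain via Ridgefield Foods Inc. → Wildmere Pharma AG → Bluewater Media Ltd (R1): 21% × 77% × 39% × 42% = 2.648646% of Oakhollow Mining NL.
Chain via Ironwood Group plc → Quarry Realty LP → Copperline Manufacturing Inc. (R1): 59% × 85% × 61% × 31% = 9.483365% of Oakhollow Mining NL.
Direct interest in Oakhollow Mining NL: 5%.
Aggregating (R2): 2.648646% + 9.483365% + 5% = 17.132011%.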